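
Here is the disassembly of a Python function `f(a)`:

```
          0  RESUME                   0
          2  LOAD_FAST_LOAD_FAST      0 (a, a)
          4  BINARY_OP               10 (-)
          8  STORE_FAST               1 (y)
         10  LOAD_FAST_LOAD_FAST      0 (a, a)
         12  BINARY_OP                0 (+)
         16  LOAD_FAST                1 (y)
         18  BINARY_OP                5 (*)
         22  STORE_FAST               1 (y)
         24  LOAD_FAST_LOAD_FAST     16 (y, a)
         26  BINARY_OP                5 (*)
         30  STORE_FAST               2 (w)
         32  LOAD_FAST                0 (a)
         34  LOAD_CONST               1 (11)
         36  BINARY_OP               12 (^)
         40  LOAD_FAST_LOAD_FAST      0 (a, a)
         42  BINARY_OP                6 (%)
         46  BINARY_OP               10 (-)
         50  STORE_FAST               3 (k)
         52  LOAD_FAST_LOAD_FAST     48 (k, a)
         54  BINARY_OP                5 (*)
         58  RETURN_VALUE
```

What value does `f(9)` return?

LOAD_FAST_LOAD_FAST a,a → push 9,9. Stack: [9, 9]
BINARY_OP - → 9 - 9 = 0. Stack: [0]
STORE_FAST y → y=0. Stack: []
LOAD_FAST_LOAD_FAST a,a → push 9,9. Stack: [9, 9]
BINARY_OP + → 9 + 9 = 18. Stack: [18]
LOAD_FAST y → push 0. Stack: [18, 0]
BINARY_OP * → 18 * 0 = 0. Stack: [0]
STORE_FAST y → y=0. Stack: []
LOAD_FAST_LOAD_FAST y,a → push 0,9. Stack: [0, 9]
BINARY_OP * → 0 * 9 = 0. Stack: [0]
STORE_FAST w → w=0. Stack: []
LOAD_FAST a → push 9. Stack: [9]
LOAD_CONST → push 11. Stack: [9, 11]
BINARY_OP ^ → 9 ^ 11 = 2. Stack: [2]
LOAD_FAST_LOAD_FAST a,a → push 9,9. Stack: [2, 9, 9]
BINARY_OP % → 9 % 9 = 0. Stack: [2, 0]
BINARY_OP - → 2 - 0 = 2. Stack: [2]
STORE_FAST k → k=2. Stack: []
LOAD_FAST_LOAD_FAST k,a → push 2,9. Stack: [2, 9]
BINARY_OP * → 2 * 9 = 18. Stack: [18]
RETURN_VALUE → return 18.

18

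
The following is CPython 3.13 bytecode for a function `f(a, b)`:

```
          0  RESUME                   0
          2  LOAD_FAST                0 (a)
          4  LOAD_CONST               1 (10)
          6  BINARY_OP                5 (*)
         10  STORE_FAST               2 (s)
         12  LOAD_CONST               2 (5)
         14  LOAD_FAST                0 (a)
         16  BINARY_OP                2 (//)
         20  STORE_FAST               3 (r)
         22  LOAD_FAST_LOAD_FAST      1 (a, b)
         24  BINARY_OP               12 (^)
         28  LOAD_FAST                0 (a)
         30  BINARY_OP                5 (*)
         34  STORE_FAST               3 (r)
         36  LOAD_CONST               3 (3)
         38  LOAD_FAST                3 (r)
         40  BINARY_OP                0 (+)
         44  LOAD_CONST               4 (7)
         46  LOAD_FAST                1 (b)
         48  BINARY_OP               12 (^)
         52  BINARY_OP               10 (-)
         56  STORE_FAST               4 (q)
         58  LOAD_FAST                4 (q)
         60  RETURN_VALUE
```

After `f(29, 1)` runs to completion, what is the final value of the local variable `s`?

LOAD_FAST a → push 29. Stack: [29]
LOAD_CONST → push 10. Stack: [29, 10]
BINARY_OP * → 29 * 10 = 290. Stack: [290]
STORE_FAST s → s=290. Stack: []
LOAD_CONST → push 5. Stack: [5]
LOAD_FAST a → push 29. Stack: [5, 29]
BINARY_OP // → 5 // 29 = 0. Stack: [0]
STORE_FAST r → r=0. Stack: []
LOAD_FAST_LOAD_FAST a,b → push 29,1. Stack: [29, 1]
BINARY_OP ^ → 29 ^ 1 = 28. Stack: [28]
LOAD_FAST a → push 29. Stack: [28, 29]
BINARY_OP * → 28 * 29 = 812. Stack: [812]
STORE_FAST r → r=812. Stack: []
LOAD_CONST → push 3. Stack: [3]
LOAD_FAST r → push 812. Stack: [3, 812]
BINARY_OP + → 3 + 812 = 815. Stack: [815]
LOAD_CONST → push 7. Stack: [815, 7]
LOAD_FAST b → push 1. Stack: [815, 7, 1]
BINARY_OP ^ → 7 ^ 1 = 6. Stack: [815, 6]
BINARY_OP - → 815 - 6 = 809. Stack: [809]
STORE_FAST q → q=809. Stack: []
LOAD_FAST q → push 809. Stack: [809]
RETURN_VALUE → return 809.

290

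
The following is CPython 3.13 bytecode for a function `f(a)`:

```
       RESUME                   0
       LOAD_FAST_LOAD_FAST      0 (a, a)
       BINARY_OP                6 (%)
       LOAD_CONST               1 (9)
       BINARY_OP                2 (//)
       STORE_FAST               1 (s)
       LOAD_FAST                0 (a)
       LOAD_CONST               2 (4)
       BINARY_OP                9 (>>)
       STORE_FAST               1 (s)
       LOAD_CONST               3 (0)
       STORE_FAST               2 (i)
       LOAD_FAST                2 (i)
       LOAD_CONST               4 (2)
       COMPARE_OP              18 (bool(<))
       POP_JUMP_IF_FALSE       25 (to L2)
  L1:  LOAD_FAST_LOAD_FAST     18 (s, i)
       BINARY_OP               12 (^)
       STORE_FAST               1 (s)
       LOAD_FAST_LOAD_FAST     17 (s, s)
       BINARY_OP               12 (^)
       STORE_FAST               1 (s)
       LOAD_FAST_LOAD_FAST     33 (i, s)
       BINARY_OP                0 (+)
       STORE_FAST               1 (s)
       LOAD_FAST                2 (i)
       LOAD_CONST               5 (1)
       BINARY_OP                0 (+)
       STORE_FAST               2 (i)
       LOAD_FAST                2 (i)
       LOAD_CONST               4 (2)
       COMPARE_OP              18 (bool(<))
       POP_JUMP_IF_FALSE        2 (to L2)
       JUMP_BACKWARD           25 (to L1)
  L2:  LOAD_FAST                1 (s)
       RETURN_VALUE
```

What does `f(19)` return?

1

LOAD_FAST_LOAD_FAST a,a → push 19,19. Stack: [19, 19]
BINARY_OP % → 19 % 19 = 0. Stack: [0]
LOAD_CONST → push 9. Stack: [0, 9]
BINARY_OP // → 0 // 9 = 0. Stack: [0]
STORE_FAST s → s=0. Stack: []
LOAD_FAST a → push 19. Stack: [19]
LOAD_CONST → push 4. Stack: [19, 4]
BINARY_OP >> → 19 >> 4 = 1. Stack: [1]
STORE_FAST s → s=1. Stack: []
LOAD_CONST → push 0. Stack: [0]
STORE_FAST i → i=0. Stack: []
LOAD_FAST i → push 0. Stack: [0]
LOAD_CONST → push 2. Stack: [0, 2]
COMPARE_OP bool(<) → 0 vs 2 = True. Stack: [True]
POP_JUMP_IF_FALSE → pop True; no jump. Stack: []
LOAD_FAST_LOAD_FAST s,i → push 1,0. Stack: [1, 0]
BINARY_OP ^ → 1 ^ 0 = 1. Stack: [1]
STORE_FAST s → s=1. Stack: []
LOAD_FAST_LOAD_FAST s,s → push 1,1. Stack: [1, 1]
BINARY_OP ^ → 1 ^ 1 = 0. Stack: [0]
STORE_FAST s → s=0. Stack: []
LOAD_FAST_LOAD_FAST i,s → push 0,0. Stack: [0, 0]
BINARY_OP + → 0 + 0 = 0. Stack: [0]
STORE_FAST s → s=0. Stack: []
LOAD_FAST i → push 0. Stack: [0]
LOAD_CONST → push 1. Stack: [0, 1]
BINARY_OP + → 0 + 1 = 1. Stack: [1]
STORE_FAST i → i=1. Stack: []
LOAD_FAST i → push 1. Stack: [1]
LOAD_CONST → push 2. Stack: [1, 2]
COMPARE_OP bool(<) → 1 vs 2 = True. Stack: [True]
POP_JUMP_IF_FALSE → pop True; no jump. Stack: []
LOAD_FAST_LOAD_FAST s,i → push 0,1. Stack: [0, 1]
BINARY_OP ^ → 0 ^ 1 = 1. Stack: [1]
STORE_FAST s → s=1. Stack: []
LOAD_FAST_LOAD_FAST s,s → push 1,1. Stack: [1, 1]
BINARY_OP ^ → 1 ^ 1 = 0. Stack: [0]
STORE_FAST s → s=0. Stack: []
LOAD_FAST_LOAD_FAST i,s → push 1,0. Stack: [1, 0]
BINARY_OP + → 1 + 0 = 1. Stack: [1]
STORE_FAST s → s=1. Stack: []
LOAD_FAST i → push 1. Stack: [1]
LOAD_CONST → push 1. Stack: [1, 1]
BINARY_OP + → 1 + 1 = 2. Stack: [2]
STORE_FAST i → i=2. Stack: []
LOAD_FAST i → push 2. Stack: [2]
LOAD_CONST → push 2. Stack: [2, 2]
COMPARE_OP bool(<) → 2 vs 2 = False. Stack: [False]
POP_JUMP_IF_FALSE → pop False; jump. Stack: []
LOAD_FAST s → push 1. Stack: [1]
RETURN_VALUE → return 1.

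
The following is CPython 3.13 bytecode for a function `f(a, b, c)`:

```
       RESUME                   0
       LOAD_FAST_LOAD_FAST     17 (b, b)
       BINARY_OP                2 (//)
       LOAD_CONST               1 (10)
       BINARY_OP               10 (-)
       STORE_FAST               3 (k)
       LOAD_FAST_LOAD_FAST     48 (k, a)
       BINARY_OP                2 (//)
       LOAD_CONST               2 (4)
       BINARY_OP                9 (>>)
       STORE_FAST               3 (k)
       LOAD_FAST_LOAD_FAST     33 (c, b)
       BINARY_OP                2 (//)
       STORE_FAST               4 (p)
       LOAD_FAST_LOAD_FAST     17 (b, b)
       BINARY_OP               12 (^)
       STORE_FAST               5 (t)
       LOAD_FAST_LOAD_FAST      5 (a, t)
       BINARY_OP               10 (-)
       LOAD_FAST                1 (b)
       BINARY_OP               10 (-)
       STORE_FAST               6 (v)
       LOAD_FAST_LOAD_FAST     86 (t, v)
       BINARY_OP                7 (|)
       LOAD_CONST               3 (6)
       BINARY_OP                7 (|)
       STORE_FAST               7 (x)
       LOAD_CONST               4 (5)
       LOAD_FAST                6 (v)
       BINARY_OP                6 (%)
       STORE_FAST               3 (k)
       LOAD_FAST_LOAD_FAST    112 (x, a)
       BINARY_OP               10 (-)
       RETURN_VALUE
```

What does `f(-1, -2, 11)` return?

8

LOAD_FAST_LOAD_FAST b,b → push -2,-2. Stack: [-2, -2]
BINARY_OP // → -2 // -2 = 1. Stack: [1]
LOAD_CONST → push 10. Stack: [1, 10]
BINARY_OP - → 1 - 10 = -9. Stack: [-9]
STORE_FAST k → k=-9. Stack: []
LOAD_FAST_LOAD_FAST k,a → push -9,-1. Stack: [-9, -1]
BINARY_OP // → -9 // -1 = 9. Stack: [9]
LOAD_CONST → push 4. Stack: [9, 4]
BINARY_OP >> → 9 >> 4 = 0. Stack: [0]
STORE_FAST k → k=0. Stack: []
LOAD_FAST_LOAD_FAST c,b → push 11,-2. Stack: [11, -2]
BINARY_OP // → 11 // -2 = -6. Stack: [-6]
STORE_FAST p → p=-6. Stack: []
LOAD_FAST_LOAD_FAST b,b → push -2,-2. Stack: [-2, -2]
BINARY_OP ^ → -2 ^ -2 = 0. Stack: [0]
STORE_FAST t → t=0. Stack: []
LOAD_FAST_LOAD_FAST a,t → push -1,0. Stack: [-1, 0]
BINARY_OP - → -1 - 0 = -1. Stack: [-1]
LOAD_FAST b → push -2. Stack: [-1, -2]
BINARY_OP - → -1 - -2 = 1. Stack: [1]
STORE_FAST v → v=1. Stack: []
LOAD_FAST_LOAD_FAST t,v → push 0,1. Stack: [0, 1]
BINARY_OP | → 0 | 1 = 1. Stack: [1]
LOAD_CONST → push 6. Stack: [1, 6]
BINARY_OP | → 1 | 6 = 7. Stack: [7]
STORE_FAST x → x=7. Stack: []
LOAD_CONST → push 5. Stack: [5]
LOAD_FAST v → push 1. Stack: [5, 1]
BINARY_OP % → 5 % 1 = 0. Stack: [0]
STORE_FAST k → k=0. Stack: []
LOAD_FAST_LOAD_FAST x,a → push 7,-1. Stack: [7, -1]
BINARY_OP - → 7 - -1 = 8. Stack: [8]
RETURN_VALUE → return 8.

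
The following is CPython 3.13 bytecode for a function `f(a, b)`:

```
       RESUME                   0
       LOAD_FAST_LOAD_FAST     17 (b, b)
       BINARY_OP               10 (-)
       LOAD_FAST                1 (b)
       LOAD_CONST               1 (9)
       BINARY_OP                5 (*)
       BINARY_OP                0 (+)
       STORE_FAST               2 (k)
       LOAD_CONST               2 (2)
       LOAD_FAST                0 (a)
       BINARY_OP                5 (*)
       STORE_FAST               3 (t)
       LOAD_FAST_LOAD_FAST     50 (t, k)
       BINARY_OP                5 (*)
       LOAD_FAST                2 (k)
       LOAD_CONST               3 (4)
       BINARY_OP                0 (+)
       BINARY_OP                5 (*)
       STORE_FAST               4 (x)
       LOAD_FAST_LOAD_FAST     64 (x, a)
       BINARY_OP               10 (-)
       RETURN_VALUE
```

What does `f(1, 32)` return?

168191

LOAD_FAST_LOAD_FAST b,b → push 32,32. Stack: [32, 32]
BINARY_OP - → 32 - 32 = 0. Stack: [0]
LOAD_FAST b → push 32. Stack: [0, 32]
LOAD_CONST → push 9. Stack: [0, 32, 9]
BINARY_OP * → 32 * 9 = 288. Stack: [0, 288]
BINARY_OP + → 0 + 288 = 288. Stack: [288]
STORE_FAST k → k=288. Stack: []
LOAD_CONST → push 2. Stack: [2]
LOAD_FAST a → push 1. Stack: [2, 1]
BINARY_OP * → 2 * 1 = 2. Stack: [2]
STORE_FAST t → t=2. Stack: []
LOAD_FAST_LOAD_FAST t,k → push 2,288. Stack: [2, 288]
BINARY_OP * → 2 * 288 = 576. Stack: [576]
LOAD_FAST k → push 288. Stack: [576, 288]
LOAD_CONST → push 4. Stack: [576, 288, 4]
BINARY_OP + → 288 + 4 = 292. Stack: [576, 292]
BINARY_OP * → 576 * 292 = 168192. Stack: [168192]
STORE_FAST x → x=168192. Stack: []
LOAD_FAST_LOAD_FAST x,a → push 168192,1. Stack: [168192, 1]
BINARY_OP - → 168192 - 1 = 168191. Stack: [168191]
RETURN_VALUE → return 168191.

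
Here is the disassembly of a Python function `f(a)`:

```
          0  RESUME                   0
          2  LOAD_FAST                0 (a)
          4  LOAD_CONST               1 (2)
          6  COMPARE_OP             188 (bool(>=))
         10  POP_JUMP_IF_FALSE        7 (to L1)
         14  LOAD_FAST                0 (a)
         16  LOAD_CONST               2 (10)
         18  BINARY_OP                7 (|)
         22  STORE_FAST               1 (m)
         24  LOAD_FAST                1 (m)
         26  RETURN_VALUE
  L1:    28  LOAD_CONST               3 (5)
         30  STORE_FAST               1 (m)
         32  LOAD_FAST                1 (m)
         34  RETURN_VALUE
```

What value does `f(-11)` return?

5

LOAD_FAST a → push -11. Stack: [-11]
LOAD_CONST → push 2. Stack: [-11, 2]
COMPARE_OP bool(>=) → -11 vs 2 = False. Stack: [False]
POP_JUMP_IF_FALSE → pop False; jump. Stack: []
LOAD_CONST → push 5. Stack: [5]
STORE_FAST m → m=5. Stack: []
LOAD_FAST m → push 5. Stack: [5]
RETURN_VALUE → return 5.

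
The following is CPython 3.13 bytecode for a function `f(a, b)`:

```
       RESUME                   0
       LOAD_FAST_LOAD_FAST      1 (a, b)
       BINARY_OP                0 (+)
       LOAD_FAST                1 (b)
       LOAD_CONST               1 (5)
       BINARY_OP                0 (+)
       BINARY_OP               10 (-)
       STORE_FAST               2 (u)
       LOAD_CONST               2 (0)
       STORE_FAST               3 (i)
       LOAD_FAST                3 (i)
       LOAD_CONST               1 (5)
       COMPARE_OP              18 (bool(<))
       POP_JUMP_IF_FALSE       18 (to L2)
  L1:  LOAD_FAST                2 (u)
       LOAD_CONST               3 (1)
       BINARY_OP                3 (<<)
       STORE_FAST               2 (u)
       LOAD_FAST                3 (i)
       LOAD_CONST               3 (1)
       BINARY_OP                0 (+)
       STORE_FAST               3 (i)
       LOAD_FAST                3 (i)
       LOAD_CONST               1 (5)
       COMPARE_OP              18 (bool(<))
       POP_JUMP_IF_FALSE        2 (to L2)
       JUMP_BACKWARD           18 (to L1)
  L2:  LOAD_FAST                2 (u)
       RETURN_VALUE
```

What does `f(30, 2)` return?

LOAD_FAST_LOAD_FAST a,b → push 30,2
BINARY_OP + → 30 + 2 = 32
LOAD_FAST b → push 2
LOAD_CONST → push 5
BINARY_OP + → 2 + 5 = 7
BINARY_OP - → 32 - 7 = 25
STORE_FAST u → u=25
LOAD_CONST → push 0
STORE_FAST i → i=0
LOAD_FAST i → push 0
LOAD_CONST → push 5
COMPARE_OP bool(<) → 0 vs 5 = True
POP_JUMP_IF_FALSE → pop True; no jump
LOAD_FAST u → push 25
LOAD_CONST → push 1
BINARY_OP << → 25 << 1 = 50
STORE_FAST u → u=50
LOAD_FAST i → push 0
LOAD_CONST → push 1
BINARY_OP + → 0 + 1 = 1
STORE_FAST i → i=1
LOAD_FAST i → push 1
LOAD_CONST → push 5
COMPARE_OP bool(<) → 1 vs 5 = True
POP_JUMP_IF_FALSE → pop True; no jump
LOAD_FAST u → push 50
LOAD_CONST → push 1
BINARY_OP << → 50 << 1 = 100
STORE_FAST u → u=100
LOAD_FAST i → push 1
LOAD_CONST → push 1
BINARY_OP + → 1 + 1 = 2
STORE_FAST i → i=2
LOAD_FAST i → push 2
LOAD_CONST → push 5
COMPARE_OP bool(<) → 2 vs 5 = True
POP_JUMP_IF_FALSE → pop True; no jump
LOAD_FAST u → push 100
LOAD_CONST → push 1
BINARY_OP << → 100 << 1 = 200
STORE_FAST u → u=200
LOAD_FAST i → push 2
LOAD_CONST → push 1
BINARY_OP + → 2 + 1 = 3
STORE_FAST i → i=3
LOAD_FAST i → push 3
LOAD_CONST → push 5
COMPARE_OP bool(<) → 3 vs 5 = True
POP_JUMP_IF_FALSE → pop True; no jump
LOAD_FAST u → push 200
LOAD_CONST → push 1
BINARY_OP << → 200 << 1 = 400
STORE_FAST u → u=400
LOAD_FAST i → push 3
LOAD_CONST → push 1
BINARY_OP + → 3 + 1 = 4
STORE_FAST i → i=4
LOAD_FAST i → push 4
LOAD_CONST → push 5
COMPARE_OP bool(<) → 4 vs 5 = True
POP_JUMP_IF_FALSE → pop True; no jump
LOAD_FAST u → push 400
LOAD_CONST → push 1
BINARY_OP << → 400 << 1 = 800
STORE_FAST u → u=800
LOAD_FAST i → push 4
LOAD_CONST → push 1
BINARY_OP + → 4 + 1 = 5
STORE_FAST i → i=5
LOAD_FAST i → push 5
LOAD_CONST → push 5
COMPARE_OP bool(<) → 5 vs 5 = False
POP_JUMP_IF_FALSE → pop False; jump
LOAD_FAST u → push 800
RETURN_VALUE → return 800.

800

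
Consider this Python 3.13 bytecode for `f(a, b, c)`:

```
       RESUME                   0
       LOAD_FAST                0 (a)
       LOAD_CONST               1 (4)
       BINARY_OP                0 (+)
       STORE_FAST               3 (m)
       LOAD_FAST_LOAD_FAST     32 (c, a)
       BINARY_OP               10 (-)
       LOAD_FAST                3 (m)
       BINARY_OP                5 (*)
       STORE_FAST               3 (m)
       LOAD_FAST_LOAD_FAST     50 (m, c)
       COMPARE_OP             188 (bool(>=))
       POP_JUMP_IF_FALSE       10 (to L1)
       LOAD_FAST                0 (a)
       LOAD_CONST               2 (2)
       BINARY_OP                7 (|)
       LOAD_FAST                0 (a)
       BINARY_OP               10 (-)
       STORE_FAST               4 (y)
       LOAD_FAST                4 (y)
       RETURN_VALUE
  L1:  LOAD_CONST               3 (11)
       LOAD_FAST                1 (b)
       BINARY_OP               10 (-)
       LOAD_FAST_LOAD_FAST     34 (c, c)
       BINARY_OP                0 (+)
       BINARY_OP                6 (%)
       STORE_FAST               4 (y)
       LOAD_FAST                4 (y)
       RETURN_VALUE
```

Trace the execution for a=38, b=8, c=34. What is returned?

3

LOAD_FAST a → push 38. Stack: [38]
LOAD_CONST → push 4. Stack: [38, 4]
BINARY_OP + → 38 + 4 = 42. Stack: [42]
STORE_FAST m → m=42. Stack: []
LOAD_FAST_LOAD_FAST c,a → push 34,38. Stack: [34, 38]
BINARY_OP - → 34 - 38 = -4. Stack: [-4]
LOAD_FAST m → push 42. Stack: [-4, 42]
BINARY_OP * → -4 * 42 = -168. Stack: [-168]
STORE_FAST m → m=-168. Stack: []
LOAD_FAST_LOAD_FAST m,c → push -168,34. Stack: [-168, 34]
COMPARE_OP bool(>=) → -168 vs 34 = False. Stack: [False]
POP_JUMP_IF_FALSE → pop False; jump. Stack: []
LOAD_CONST → push 11. Stack: [11]
LOAD_FAST b → push 8. Stack: [11, 8]
BINARY_OP - → 11 - 8 = 3. Stack: [3]
LOAD_FAST_LOAD_FAST c,c → push 34,34. Stack: [3, 34, 34]
BINARY_OP + → 34 + 34 = 68. Stack: [3, 68]
BINARY_OP % → 3 % 68 = 3. Stack: [3]
STORE_FAST y → y=3. Stack: []
LOAD_FAST y → push 3. Stack: [3]
RETURN_VALUE → return 3.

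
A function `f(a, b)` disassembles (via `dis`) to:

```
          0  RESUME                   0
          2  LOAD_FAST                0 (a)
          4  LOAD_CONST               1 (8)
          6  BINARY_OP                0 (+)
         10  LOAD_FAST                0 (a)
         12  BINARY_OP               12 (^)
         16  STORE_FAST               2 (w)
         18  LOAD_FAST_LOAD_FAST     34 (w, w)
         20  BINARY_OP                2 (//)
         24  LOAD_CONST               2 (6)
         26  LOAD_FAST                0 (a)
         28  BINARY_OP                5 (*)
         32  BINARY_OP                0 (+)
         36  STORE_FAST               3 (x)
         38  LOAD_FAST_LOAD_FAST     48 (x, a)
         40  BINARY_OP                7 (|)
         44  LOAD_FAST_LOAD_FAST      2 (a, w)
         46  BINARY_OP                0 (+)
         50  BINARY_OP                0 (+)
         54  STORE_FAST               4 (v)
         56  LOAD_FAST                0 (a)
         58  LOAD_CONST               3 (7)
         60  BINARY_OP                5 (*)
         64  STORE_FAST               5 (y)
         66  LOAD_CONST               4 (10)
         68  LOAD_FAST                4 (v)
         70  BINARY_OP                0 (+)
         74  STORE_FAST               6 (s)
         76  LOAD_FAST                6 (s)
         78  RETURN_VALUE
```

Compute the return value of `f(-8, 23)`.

-13

LOAD_FAST a → push -8. Stack: [-8]
LOAD_CONST → push 8. Stack: [-8, 8]
BINARY_OP + → -8 + 8 = 0. Stack: [0]
LOAD_FAST a → push -8. Stack: [0, -8]
BINARY_OP ^ → 0 ^ -8 = -8. Stack: [-8]
STORE_FAST w → w=-8. Stack: []
LOAD_FAST_LOAD_FAST w,w → push -8,-8. Stack: [-8, -8]
BINARY_OP // → -8 // -8 = 1. Stack: [1]
LOAD_CONST → push 6. Stack: [1, 6]
LOAD_FAST a → push -8. Stack: [1, 6, -8]
BINARY_OP * → 6 * -8 = -48. Stack: [1, -48]
BINARY_OP + → 1 + -48 = -47. Stack: [-47]
STORE_FAST x → x=-47. Stack: []
LOAD_FAST_LOAD_FAST x,a → push -47,-8. Stack: [-47, -8]
BINARY_OP | → -47 | -8 = -7. Stack: [-7]
LOAD_FAST_LOAD_FAST a,w → push -8,-8. Stack: [-7, -8, -8]
BINARY_OP + → -8 + -8 = -16. Stack: [-7, -16]
BINARY_OP + → -7 + -16 = -23. Stack: [-23]
STORE_FAST v → v=-23. Stack: []
LOAD_FAST a → push -8. Stack: [-8]
LOAD_CONST → push 7. Stack: [-8, 7]
BINARY_OP * → -8 * 7 = -56. Stack: [-56]
STORE_FAST y → y=-56. Stack: []
LOAD_CONST → push 10. Stack: [10]
LOAD_FAST v → push -23. Stack: [10, -23]
BINARY_OP + → 10 + -23 = -13. Stack: [-13]
STORE_FAST s → s=-13. Stack: []
LOAD_FAST s → push -13. Stack: [-13]
RETURN_VALUE → return -13.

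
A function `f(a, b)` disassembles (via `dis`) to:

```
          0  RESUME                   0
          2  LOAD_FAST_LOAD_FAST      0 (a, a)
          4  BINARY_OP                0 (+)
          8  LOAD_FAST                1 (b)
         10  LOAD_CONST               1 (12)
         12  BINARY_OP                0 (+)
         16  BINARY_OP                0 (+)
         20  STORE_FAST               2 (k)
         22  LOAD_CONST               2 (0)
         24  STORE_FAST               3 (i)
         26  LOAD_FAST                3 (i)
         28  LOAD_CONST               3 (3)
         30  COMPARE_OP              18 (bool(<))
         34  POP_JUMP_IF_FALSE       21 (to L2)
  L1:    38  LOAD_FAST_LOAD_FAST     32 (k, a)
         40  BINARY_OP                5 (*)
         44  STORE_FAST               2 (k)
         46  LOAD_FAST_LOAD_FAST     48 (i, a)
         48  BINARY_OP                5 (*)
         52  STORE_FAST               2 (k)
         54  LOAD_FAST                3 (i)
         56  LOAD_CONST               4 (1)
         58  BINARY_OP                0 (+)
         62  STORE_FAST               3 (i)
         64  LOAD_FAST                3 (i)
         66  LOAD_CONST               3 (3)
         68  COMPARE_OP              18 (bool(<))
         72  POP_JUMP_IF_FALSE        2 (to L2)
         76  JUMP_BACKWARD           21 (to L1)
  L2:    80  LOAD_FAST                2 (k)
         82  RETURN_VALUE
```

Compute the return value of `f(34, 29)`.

68

LOAD_FAST_LOAD_FAST a,a → push 34,34. Stack: [34, 34]
BINARY_OP + → 34 + 34 = 68. Stack: [68]
LOAD_FAST b → push 29. Stack: [68, 29]
LOAD_CONST → push 12. Stack: [68, 29, 12]
BINARY_OP + → 29 + 12 = 41. Stack: [68, 41]
BINARY_OP + → 68 + 41 = 109. Stack: [109]
STORE_FAST k → k=109. Stack: []
LOAD_CONST → push 0. Stack: [0]
STORE_FAST i → i=0. Stack: []
LOAD_FAST i → push 0. Stack: [0]
LOAD_CONST → push 3. Stack: [0, 3]
COMPARE_OP bool(<) → 0 vs 3 = True. Stack: [True]
POP_JUMP_IF_FALSE → pop True; no jump. Stack: []
LOAD_FAST_LOAD_FAST k,a → push 109,34. Stack: [109, 34]
BINARY_OP * → 109 * 34 = 3706. Stack: [3706]
STORE_FAST k → k=3706. Stack: []
LOAD_FAST_LOAD_FAST i,a → push 0,34. Stack: [0, 34]
BINARY_OP * → 0 * 34 = 0. Stack: [0]
STORE_FAST k → k=0. Stack: []
LOAD_FAST i → push 0. Stack: [0]
LOAD_CONST → push 1. Stack: [0, 1]
BINARY_OP + → 0 + 1 = 1. Stack: [1]
STORE_FAST i → i=1. Stack: []
LOAD_FAST i → push 1. Stack: [1]
LOAD_CONST → push 3. Stack: [1, 3]
COMPARE_OP bool(<) → 1 vs 3 = True. Stack: [True]
POP_JUMP_IF_FALSE → pop True; no jump. Stack: []
LOAD_FAST_LOAD_FAST k,a → push 0,34. Stack: [0, 34]
BINARY_OP * → 0 * 34 = 0. Stack: [0]
STORE_FAST k → k=0. Stack: []
LOAD_FAST_LOAD_FAST i,a → push 1,34. Stack: [1, 34]
BINARY_OP * → 1 * 34 = 34. Stack: [34]
STORE_FAST k → k=34. Stack: []
LOAD_FAST i → push 1. Stack: [1]
LOAD_CONST → push 1. Stack: [1, 1]
BINARY_OP + → 1 + 1 = 2. Stack: [2]
STORE_FAST i → i=2. Stack: []
LOAD_FAST i → push 2. Stack: [2]
LOAD_CONST → push 3. Stack: [2, 3]
COMPARE_OP bool(<) → 2 vs 3 = True. Stack: [True]
POP_JUMP_IF_FALSE → pop True; no jump. Stack: []
LOAD_FAST_LOAD_FAST k,a → push 34,34. Stack: [34, 34]
BINARY_OP * → 34 * 34 = 1156. Stack: [1156]
STORE_FAST k → k=1156. Stack: []
LOAD_FAST_LOAD_FAST i,a → push 2,34. Stack: [2, 34]
BINARY_OP * → 2 * 34 = 68. Stack: [68]
STORE_FAST k → k=68. Stack: []
LOAD_FAST i → push 2. Stack: [2]
LOAD_CONST → push 1. Stack: [2, 1]
BINARY_OP + → 2 + 1 = 3. Stack: [3]
STORE_FAST i → i=3. Stack: []
LOAD_FAST i → push 3. Stack: [3]
LOAD_CONST → push 3. Stack: [3, 3]
COMPARE_OP bool(<) → 3 vs 3 = False. Stack: [False]
POP_JUMP_IF_FALSE → pop False; jump. Stack: []
LOAD_FAST k → push 68. Stack: [68]
RETURN_VALUE → return 68.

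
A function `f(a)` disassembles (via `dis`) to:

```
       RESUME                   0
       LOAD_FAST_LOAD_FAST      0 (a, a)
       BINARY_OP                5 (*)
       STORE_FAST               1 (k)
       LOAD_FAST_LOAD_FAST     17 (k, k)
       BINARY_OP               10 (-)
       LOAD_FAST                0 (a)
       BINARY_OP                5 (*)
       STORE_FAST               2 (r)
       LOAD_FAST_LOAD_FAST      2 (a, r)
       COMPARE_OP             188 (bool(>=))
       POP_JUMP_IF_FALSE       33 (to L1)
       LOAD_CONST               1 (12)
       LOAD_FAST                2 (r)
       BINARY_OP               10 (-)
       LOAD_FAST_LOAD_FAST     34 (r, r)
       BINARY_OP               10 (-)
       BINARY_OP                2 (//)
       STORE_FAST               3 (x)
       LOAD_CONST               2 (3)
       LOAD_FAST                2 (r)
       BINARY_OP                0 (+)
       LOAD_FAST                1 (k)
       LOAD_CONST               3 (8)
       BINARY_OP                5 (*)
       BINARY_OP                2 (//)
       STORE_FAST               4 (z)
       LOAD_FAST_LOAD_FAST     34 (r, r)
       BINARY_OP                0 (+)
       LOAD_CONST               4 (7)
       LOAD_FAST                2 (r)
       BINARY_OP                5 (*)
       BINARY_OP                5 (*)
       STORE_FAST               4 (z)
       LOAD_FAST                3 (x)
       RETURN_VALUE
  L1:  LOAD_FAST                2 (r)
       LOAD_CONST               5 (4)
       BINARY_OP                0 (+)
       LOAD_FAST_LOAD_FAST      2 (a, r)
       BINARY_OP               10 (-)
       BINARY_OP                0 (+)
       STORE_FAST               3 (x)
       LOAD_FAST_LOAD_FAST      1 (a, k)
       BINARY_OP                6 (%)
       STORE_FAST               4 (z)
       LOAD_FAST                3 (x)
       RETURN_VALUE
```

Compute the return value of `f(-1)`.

LOAD_FAST_LOAD_FAST a,a → push -1,-1. Stack: [-1, -1]
BINARY_OP * → -1 * -1 = 1. Stack: [1]
STORE_FAST k → k=1. Stack: []
LOAD_FAST_LOAD_FAST k,k → push 1,1. Stack: [1, 1]
BINARY_OP - → 1 - 1 = 0. Stack: [0]
LOAD_FAST a → push -1. Stack: [0, -1]
BINARY_OP * → 0 * -1 = 0. Stack: [0]
STORE_FAST r → r=0. Stack: []
LOAD_FAST_LOAD_FAST a,r → push -1,0. Stack: [-1, 0]
COMPARE_OP bool(>=) → -1 vs 0 = False. Stack: [False]
POP_JUMP_IF_FALSE → pop False; jump. Stack: []
LOAD_FAST r → push 0. Stack: [0]
LOAD_CONST → push 4. Stack: [0, 4]
BINARY_OP + → 0 + 4 = 4. Stack: [4]
LOAD_FAST_LOAD_FAST a,r → push -1,0. Stack: [4, -1, 0]
BINARY_OP - → -1 - 0 = -1. Stack: [4, -1]
BINARY_OP + → 4 + -1 = 3. Stack: [3]
STORE_FAST x → x=3. Stack: []
LOAD_FAST_LOAD_FAST a,k → push -1,1. Stack: [-1, 1]
BINARY_OP % → -1 % 1 = 0. Stack: [0]
STORE_FAST z → z=0. Stack: []
LOAD_FAST x → push 3. Stack: [3]
RETURN_VALUE → return 3.

3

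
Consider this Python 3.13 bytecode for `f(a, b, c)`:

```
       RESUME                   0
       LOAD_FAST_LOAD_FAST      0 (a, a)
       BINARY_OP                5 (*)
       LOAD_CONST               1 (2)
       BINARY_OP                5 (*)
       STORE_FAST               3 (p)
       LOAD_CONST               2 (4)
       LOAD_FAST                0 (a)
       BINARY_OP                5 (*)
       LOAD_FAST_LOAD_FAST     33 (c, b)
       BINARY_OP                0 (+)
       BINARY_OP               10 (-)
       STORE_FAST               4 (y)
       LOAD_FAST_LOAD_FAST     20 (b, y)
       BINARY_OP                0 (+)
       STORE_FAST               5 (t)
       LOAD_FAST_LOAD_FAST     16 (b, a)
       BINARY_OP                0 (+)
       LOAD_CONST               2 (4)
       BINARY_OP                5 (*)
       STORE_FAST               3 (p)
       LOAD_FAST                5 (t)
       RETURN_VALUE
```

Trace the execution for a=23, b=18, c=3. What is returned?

89

LOAD_FAST_LOAD_FAST a,a → push 23,23. Stack: [23, 23]
BINARY_OP * → 23 * 23 = 529. Stack: [529]
LOAD_CONST → push 2. Stack: [529, 2]
BINARY_OP * → 529 * 2 = 1058. Stack: [1058]
STORE_FAST p → p=1058. Stack: []
LOAD_CONST → push 4. Stack: [4]
LOAD_FAST a → push 23. Stack: [4, 23]
BINARY_OP * → 4 * 23 = 92. Stack: [92]
LOAD_FAST_LOAD_FAST c,b → push 3,18. Stack: [92, 3, 18]
BINARY_OP + → 3 + 18 = 21. Stack: [92, 21]
BINARY_OP - → 92 - 21 = 71. Stack: [71]
STORE_FAST y → y=71. Stack: []
LOAD_FAST_LOAD_FAST b,y → push 18,71. Stack: [18, 71]
BINARY_OP + → 18 + 71 = 89. Stack: [89]
STORE_FAST t → t=89. Stack: []
LOAD_FAST_LOAD_FAST b,a → push 18,23. Stack: [18, 23]
BINARY_OP + → 18 + 23 = 41. Stack: [41]
LOAD_CONST → push 4. Stack: [41, 4]
BINARY_OP * → 41 * 4 = 164. Stack: [164]
STORE_FAST p → p=164. Stack: []
LOAD_FAST t → push 89. Stack: [89]
RETURN_VALUE → return 89.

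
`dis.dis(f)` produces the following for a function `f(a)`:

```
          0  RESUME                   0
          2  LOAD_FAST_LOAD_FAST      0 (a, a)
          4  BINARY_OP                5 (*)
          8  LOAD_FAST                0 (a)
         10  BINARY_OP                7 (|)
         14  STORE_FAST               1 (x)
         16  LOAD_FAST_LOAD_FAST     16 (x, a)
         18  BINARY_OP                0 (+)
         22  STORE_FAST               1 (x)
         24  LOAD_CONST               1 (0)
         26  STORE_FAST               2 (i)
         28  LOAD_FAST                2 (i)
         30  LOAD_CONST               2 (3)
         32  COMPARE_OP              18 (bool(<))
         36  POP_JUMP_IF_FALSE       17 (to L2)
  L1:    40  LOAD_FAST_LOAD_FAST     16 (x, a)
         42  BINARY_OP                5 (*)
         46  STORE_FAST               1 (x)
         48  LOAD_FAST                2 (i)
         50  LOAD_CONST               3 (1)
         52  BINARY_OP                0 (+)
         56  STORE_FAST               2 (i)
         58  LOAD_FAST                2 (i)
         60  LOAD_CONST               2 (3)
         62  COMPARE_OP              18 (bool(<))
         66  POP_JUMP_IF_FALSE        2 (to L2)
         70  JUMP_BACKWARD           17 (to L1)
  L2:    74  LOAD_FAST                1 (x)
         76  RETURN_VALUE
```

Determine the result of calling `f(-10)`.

20000

LOAD_FAST_LOAD_FAST a,a → push -10,-10. Stack: [-10, -10]
BINARY_OP * → -10 * -10 = 100. Stack: [100]
LOAD_FAST a → push -10. Stack: [100, -10]
BINARY_OP | → 100 | -10 = -10. Stack: [-10]
STORE_FAST x → x=-10. Stack: []
LOAD_FAST_LOAD_FAST x,a → push -10,-10. Stack: [-10, -10]
BINARY_OP + → -10 + -10 = -20. Stack: [-20]
STORE_FAST x → x=-20. Stack: []
LOAD_CONST → push 0. Stack: [0]
STORE_FAST i → i=0. Stack: []
LOAD_FAST i → push 0. Stack: [0]
LOAD_CONST → push 3. Stack: [0, 3]
COMPARE_OP bool(<) → 0 vs 3 = True. Stack: [True]
POP_JUMP_IF_FALSE → pop True; no jump. Stack: []
LOAD_FAST_LOAD_FAST x,a → push -20,-10. Stack: [-20, -10]
BINARY_OP * → -20 * -10 = 200. Stack: [200]
STORE_FAST x → x=200. Stack: []
LOAD_FAST i → push 0. Stack: [0]
LOAD_CONST → push 1. Stack: [0, 1]
BINARY_OP + → 0 + 1 = 1. Stack: [1]
STORE_FAST i → i=1. Stack: []
LOAD_FAST i → push 1. Stack: [1]
LOAD_CONST → push 3. Stack: [1, 3]
COMPARE_OP bool(<) → 1 vs 3 = True. Stack: [True]
POP_JUMP_IF_FALSE → pop True; no jump. Stack: []
LOAD_FAST_LOAD_FAST x,a → push 200,-10. Stack: [200, -10]
BINARY_OP * → 200 * -10 = -2000. Stack: [-2000]
STORE_FAST x → x=-2000. Stack: []
LOAD_FAST i → push 1. Stack: [1]
LOAD_CONST → push 1. Stack: [1, 1]
BINARY_OP + → 1 + 1 = 2. Stack: [2]
STORE_FAST i → i=2. Stack: []
LOAD_FAST i → push 2. Stack: [2]
LOAD_CONST → push 3. Stack: [2, 3]
COMPARE_OP bool(<) → 2 vs 3 = True. Stack: [True]
POP_JUMP_IF_FALSE → pop True; no jump. Stack: []
LOAD_FAST_LOAD_FAST x,a → push -2000,-10. Stack: [-2000, -10]
BINARY_OP * → -2000 * -10 = 20000. Stack: [20000]
STORE_FAST x → x=20000. Stack: []
LOAD_FAST i → push 2. Stack: [2]
LOAD_CONST → push 1. Stack: [2, 1]
BINARY_OP + → 2 + 1 = 3. Stack: [3]
STORE_FAST i → i=3. Stack: []
LOAD_FAST i → push 3. Stack: [3]
LOAD_CONST → push 3. Stack: [3, 3]
COMPARE_OP bool(<) → 3 vs 3 = False. Stack: [False]
POP_JUMP_IF_FALSE → pop False; jump. Stack: []
LOAD_FAST x → push 20000. Stack: [20000]
RETURN_VALUE → return 20000.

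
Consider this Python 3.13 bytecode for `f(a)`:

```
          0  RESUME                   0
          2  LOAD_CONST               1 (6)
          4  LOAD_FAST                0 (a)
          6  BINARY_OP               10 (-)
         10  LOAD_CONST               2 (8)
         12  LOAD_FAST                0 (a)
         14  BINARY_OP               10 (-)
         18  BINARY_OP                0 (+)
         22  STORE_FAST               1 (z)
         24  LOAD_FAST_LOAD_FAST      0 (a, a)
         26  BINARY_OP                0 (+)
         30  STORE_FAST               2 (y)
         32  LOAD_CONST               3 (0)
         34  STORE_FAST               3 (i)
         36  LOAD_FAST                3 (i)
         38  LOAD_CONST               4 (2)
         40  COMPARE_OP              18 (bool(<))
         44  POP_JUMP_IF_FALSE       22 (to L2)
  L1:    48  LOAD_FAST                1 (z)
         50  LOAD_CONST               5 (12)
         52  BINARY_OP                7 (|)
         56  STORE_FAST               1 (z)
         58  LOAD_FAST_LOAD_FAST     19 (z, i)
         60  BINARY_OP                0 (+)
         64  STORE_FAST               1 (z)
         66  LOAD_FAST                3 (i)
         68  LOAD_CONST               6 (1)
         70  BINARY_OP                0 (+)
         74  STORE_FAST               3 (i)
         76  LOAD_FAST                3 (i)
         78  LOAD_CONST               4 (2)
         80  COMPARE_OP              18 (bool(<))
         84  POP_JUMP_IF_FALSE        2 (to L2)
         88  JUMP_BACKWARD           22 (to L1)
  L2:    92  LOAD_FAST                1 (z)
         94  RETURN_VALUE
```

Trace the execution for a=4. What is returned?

LOAD_CONST → push 6. Stack: [6]
LOAD_FAST a → push 4. Stack: [6, 4]
BINARY_OP - → 6 - 4 = 2. Stack: [2]
LOAD_CONST → push 8. Stack: [2, 8]
LOAD_FAST a → push 4. Stack: [2, 8, 4]
BINARY_OP - → 8 - 4 = 4. Stack: [2, 4]
BINARY_OP + → 2 + 4 = 6. Stack: [6]
STORE_FAST z → z=6. Stack: []
LOAD_FAST_LOAD_FAST a,a → push 4,4. Stack: [4, 4]
BINARY_OP + → 4 + 4 = 8. Stack: [8]
STORE_FAST y → y=8. Stack: []
LOAD_CONST → push 0. Stack: [0]
STORE_FAST i → i=0. Stack: []
LOAD_FAST i → push 0. Stack: [0]
LOAD_CONST → push 2. Stack: [0, 2]
COMPARE_OP bool(<) → 0 vs 2 = True. Stack: [True]
POP_JUMP_IF_FALSE → pop True; no jump. Stack: []
LOAD_FAST z → push 6. Stack: [6]
LOAD_CONST → push 12. Stack: [6, 12]
BINARY_OP | → 6 | 12 = 14. Stack: [14]
STORE_FAST z → z=14. Stack: []
LOAD_FAST_LOAD_FAST z,i → push 14,0. Stack: [14, 0]
BINARY_OP + → 14 + 0 = 14. Stack: [14]
STORE_FAST z → z=14. Stack: []
LOAD_FAST i → push 0. Stack: [0]
LOAD_CONST → push 1. Stack: [0, 1]
BINARY_OP + → 0 + 1 = 1. Stack: [1]
STORE_FAST i → i=1. Stack: []
LOAD_FAST i → push 1. Stack: [1]
LOAD_CONST → push 2. Stack: [1, 2]
COMPARE_OP bool(<) → 1 vs 2 = True. Stack: [True]
POP_JUMP_IF_FALSE → pop True; no jump. Stack: []
LOAD_FAST z → push 14. Stack: [14]
LOAD_CONST → push 12. Stack: [14, 12]
BINARY_OP | → 14 | 12 = 14. Stack: [14]
STORE_FAST z → z=14. Stack: []
LOAD_FAST_LOAD_FAST z,i → push 14,1. Stack: [14, 1]
BINARY_OP + → 14 + 1 = 15. Stack: [15]
STORE_FAST z → z=15. Stack: []
LOAD_FAST i → push 1. Stack: [1]
LOAD_CONST → push 1. Stack: [1, 1]
BINARY_OP + → 1 + 1 = 2. Stack: [2]
STORE_FAST i → i=2. Stack: []
LOAD_FAST i → push 2. Stack: [2]
LOAD_CONST → push 2. Stack: [2, 2]
COMPARE_OP bool(<) → 2 vs 2 = False. Stack: [False]
POP_JUMP_IF_FALSE → pop False; jump. Stack: []
LOAD_FAST z → push 15. Stack: [15]
RETURN_VALUE → return 15.

15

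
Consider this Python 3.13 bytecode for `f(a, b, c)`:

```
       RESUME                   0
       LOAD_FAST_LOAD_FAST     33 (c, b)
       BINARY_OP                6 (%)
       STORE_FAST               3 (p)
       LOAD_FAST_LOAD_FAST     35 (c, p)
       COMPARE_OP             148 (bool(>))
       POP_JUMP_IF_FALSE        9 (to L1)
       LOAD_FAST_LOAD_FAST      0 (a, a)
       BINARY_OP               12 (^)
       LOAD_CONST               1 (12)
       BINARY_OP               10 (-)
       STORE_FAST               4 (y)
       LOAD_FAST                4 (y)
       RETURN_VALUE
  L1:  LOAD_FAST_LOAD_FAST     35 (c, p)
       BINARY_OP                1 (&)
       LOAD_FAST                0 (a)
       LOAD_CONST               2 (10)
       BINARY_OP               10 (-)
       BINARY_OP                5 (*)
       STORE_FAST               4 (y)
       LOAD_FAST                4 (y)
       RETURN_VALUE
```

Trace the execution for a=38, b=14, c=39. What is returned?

-12

LOAD_FAST_LOAD_FAST c,b → push 39,14. Stack: [39, 14]
BINARY_OP % → 39 % 14 = 11. Stack: [11]
STORE_FAST p → p=11. Stack: []
LOAD_FAST_LOAD_FAST c,p → push 39,11. Stack: [39, 11]
COMPARE_OP bool(>) → 39 vs 11 = True. Stack: [True]
POP_JUMP_IF_FALSE → pop True; no jump. Stack: []
LOAD_FAST_LOAD_FAST a,a → push 38,38. Stack: [38, 38]
BINARY_OP ^ → 38 ^ 38 = 0. Stack: [0]
LOAD_CONST → push 12. Stack: [0, 12]
BINARY_OP - → 0 - 12 = -12. Stack: [-12]
STORE_FAST y → y=-12. Stack: []
LOAD_FAST y → push -12. Stack: [-12]
RETURN_VALUE → return -12.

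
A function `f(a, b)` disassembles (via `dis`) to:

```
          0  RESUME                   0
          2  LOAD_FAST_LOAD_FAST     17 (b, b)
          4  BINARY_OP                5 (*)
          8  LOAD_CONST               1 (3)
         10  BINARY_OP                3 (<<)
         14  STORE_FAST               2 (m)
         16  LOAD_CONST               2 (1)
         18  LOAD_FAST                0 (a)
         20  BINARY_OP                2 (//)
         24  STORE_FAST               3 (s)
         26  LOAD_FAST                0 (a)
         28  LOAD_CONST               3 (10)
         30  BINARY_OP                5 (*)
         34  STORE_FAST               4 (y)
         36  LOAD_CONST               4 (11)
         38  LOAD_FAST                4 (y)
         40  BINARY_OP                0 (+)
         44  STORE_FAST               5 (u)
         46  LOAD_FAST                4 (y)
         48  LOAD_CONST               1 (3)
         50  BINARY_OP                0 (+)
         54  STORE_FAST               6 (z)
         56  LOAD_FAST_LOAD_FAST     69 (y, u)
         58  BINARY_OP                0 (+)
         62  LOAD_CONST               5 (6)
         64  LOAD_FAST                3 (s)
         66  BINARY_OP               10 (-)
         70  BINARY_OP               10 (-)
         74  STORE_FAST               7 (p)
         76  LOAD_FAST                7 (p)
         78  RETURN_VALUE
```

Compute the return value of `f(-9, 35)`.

-176

LOAD_FAST_LOAD_FAST b,b → push 35,35. Stack: [35, 35]
BINARY_OP * → 35 * 35 = 1225. Stack: [1225]
LOAD_CONST → push 3. Stack: [1225, 3]
BINARY_OP << → 1225 << 3 = 9800. Stack: [9800]
STORE_FAST m → m=9800. Stack: []
LOAD_CONST → push 1. Stack: [1]
LOAD_FAST a → push -9. Stack: [1, -9]
BINARY_OP // → 1 // -9 = -1. Stack: [-1]
STORE_FAST s → s=-1. Stack: []
LOAD_FAST a → push -9. Stack: [-9]
LOAD_CONST → push 10. Stack: [-9, 10]
BINARY_OP * → -9 * 10 = -90. Stack: [-90]
STORE_FAST y → y=-90. Stack: []
LOAD_CONST → push 11. Stack: [11]
LOAD_FAST y → push -90. Stack: [11, -90]
BINARY_OP + → 11 + -90 = -79. Stack: [-79]
STORE_FAST u → u=-79. Stack: []
LOAD_FAST y → push -90. Stack: [-90]
LOAD_CONST → push 3. Stack: [-90, 3]
BINARY_OP + → -90 + 3 = -87. Stack: [-87]
STORE_FAST z → z=-87. Stack: []
LOAD_FAST_LOAD_FAST y,u → push -90,-79. Stack: [-90, -79]
BINARY_OP + → -90 + -79 = -169. Stack: [-169]
LOAD_CONST → push 6. Stack: [-169, 6]
LOAD_FAST s → push -1. Stack: [-169, 6, -1]
BINARY_OP - → 6 - -1 = 7. Stack: [-169, 7]
BINARY_OP - → -169 - 7 = -176. Stack: [-176]
STORE_FAST p → p=-176. Stack: []
LOAD_FAST p → push -176. Stack: [-176]
RETURN_VALUE → return -176.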